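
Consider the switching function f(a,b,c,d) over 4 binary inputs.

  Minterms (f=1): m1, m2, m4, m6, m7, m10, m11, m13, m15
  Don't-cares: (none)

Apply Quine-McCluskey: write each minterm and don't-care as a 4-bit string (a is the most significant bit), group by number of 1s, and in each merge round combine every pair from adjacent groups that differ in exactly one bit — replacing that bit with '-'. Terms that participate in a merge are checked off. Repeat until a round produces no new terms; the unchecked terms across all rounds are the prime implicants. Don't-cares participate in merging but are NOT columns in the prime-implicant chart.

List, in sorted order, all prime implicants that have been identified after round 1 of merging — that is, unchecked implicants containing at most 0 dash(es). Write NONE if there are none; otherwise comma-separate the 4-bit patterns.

Round 0: 0001 0010✓ 0100✓ 0110✓ 0111✓ 1010✓ 1011✓ 1101✓ 1111✓
Round 1: -010 -111 0-10 01-0 011- 1-11 101- 11-1
PIs = {-010, -111, 0-10, 0001, 01-0, 011-, 1-11, 101-, 11-1}

0001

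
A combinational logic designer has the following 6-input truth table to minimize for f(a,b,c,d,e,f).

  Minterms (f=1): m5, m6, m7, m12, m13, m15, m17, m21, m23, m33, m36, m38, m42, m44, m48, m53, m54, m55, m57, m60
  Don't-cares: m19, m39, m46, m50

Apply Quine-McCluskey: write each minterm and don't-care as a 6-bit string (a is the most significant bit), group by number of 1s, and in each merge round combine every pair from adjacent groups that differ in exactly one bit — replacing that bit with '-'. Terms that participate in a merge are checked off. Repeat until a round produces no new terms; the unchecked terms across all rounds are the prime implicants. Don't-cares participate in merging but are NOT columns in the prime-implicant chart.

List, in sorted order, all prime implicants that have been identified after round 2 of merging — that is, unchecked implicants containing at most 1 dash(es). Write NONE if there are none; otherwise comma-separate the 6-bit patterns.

-01100, 00110-, 1-1100, 100001, 101-10, 110-10, 1100-0, 111001

[col 0] 000101*, 000110*, 000111*, 001100*, 001101*, 001111*, 010001*, 010011*, 010101*, 010111*, 100001, 100100*, 100110*, 100111*, 101010*, 101100*, 101110*, 110000*, 110010*, 110101*, 110110*, 110111*, 111001, 111100*
[col 1] -00110*, -00111*, -01100, -10101*, -10111*, 0-0101*, 0-0111*, 00-101*, 00-111*, 0001-1*, 00011-*, 0011-1*, 00110-, 010-01*, 010-11*, 0100-1*, 0101-1*, 1-0110*, 1-0111*, 1-1100, 10-100*, 10-110*, 1001-0*, 10011-*, 101-10, 1011-0*, 110-10, 1100-0, 1101-1*, 11011-*
[col 2] --0111, -0011-, -101-1, 0-01-1, 00-1-1, 010--1, 1-011-, 10-1-0
Prime implicants: --0111, -0011-, -01100, -101-1, 0-01-1, 00-1-1, 00110-, 010--1, 1-011-, 1-1100, 10-1-0, 100001, 101-10, 110-10, 1100-0, 111001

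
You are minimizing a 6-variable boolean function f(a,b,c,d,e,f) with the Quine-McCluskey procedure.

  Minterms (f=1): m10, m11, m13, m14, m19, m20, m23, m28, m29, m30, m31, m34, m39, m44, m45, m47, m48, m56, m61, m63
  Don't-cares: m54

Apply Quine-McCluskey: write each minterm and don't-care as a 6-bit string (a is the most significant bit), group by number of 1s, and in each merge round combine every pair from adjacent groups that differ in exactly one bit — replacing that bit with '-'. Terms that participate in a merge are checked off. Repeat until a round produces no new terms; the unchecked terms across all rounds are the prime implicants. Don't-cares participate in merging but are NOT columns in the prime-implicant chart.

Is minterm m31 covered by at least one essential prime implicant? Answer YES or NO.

[col 0] 001010*, 001011*, 001101*, 001110*, 010011*, 010100*, 010111*, 011100*, 011101*, 011110*, 011111*, 100010, 100111*, 101100*, 101101*, 101111*, 110000*, 110110, 111000*, 111101*, 111111*
[col 1] -01101*, -11101*, -11111*, 0-1101*, 0-1110, 001-10, 00101-, 01-100, 01-111, 010-11, 0111-0*, 0111-1*, 01110-*, 01111-*, 1-1101*, 1-1111*, 10-111, 1011-1*, 10110-, 11-000, 1111-1*
[col 2] --1101, -111-1, 0111--, 1-11-1
Prime implicants: --1101, -111-1, 0-1110, 001-10, 00101-, 01-100, 01-111, 010-11, 0111--, 1-11-1, 10-111, 100010, 10110-, 11-000, 110110
PI chart (minterm → PIs covering it):
  10 | 001-10,00101-
  11 | 00101-  (sole → essential)
  13 | --1101  (sole → essential)
  14 | 0-1110,001-10
  19 | 010-11  (sole → essential)
  20 | 01-100  (sole → essential)
  23 | 01-111,010-11
  28 | 01-100,0111--
  29 | --1101,-111-1,0111--
  30 | 0-1110,0111--
  31 | -111-1,01-111,0111--
  34 | 100010  (sole → essential)
  39 | 10-111  (sole → essential)
  44 | 10110-  (sole → essential)
  45 | --1101,1-11-1,10110-
  47 | 1-11-1,10-111
  48 | 11-000  (sole → essential)
  56 | 11-000  (sole → essential)
  61 | --1101,-111-1,1-11-1
  63 | -111-1,1-11-1
Essential prime implicants: --1101, 00101-, 01-100, 010-11, 10-111, 100010, 10110-, 11-000

NO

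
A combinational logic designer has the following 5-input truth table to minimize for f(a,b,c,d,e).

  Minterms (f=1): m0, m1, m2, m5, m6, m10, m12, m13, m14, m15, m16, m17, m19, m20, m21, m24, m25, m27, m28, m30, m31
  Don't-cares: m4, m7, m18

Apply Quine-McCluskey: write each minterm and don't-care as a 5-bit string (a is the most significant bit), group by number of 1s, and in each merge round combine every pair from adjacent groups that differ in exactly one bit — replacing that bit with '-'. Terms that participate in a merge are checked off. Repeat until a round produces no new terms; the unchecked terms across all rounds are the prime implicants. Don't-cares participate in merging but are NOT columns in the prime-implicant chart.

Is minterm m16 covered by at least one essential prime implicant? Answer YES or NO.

YES

size-2^0 implicants → 00000(✓)  00001(✓)  00010(✓)  00100(✓)  00101(✓)  00110(✓)  00111(✓)  01010(✓)  01100(✓)  01101(✓)  01110(✓)  01111(✓)  10000(✓)  10001(✓)  10010(✓)  10011(✓)  10100(✓)  10101(✓)  11000(✓)  11001(✓)  11011(✓)  11100(✓)  11110(✓)  11111(✓)
size-2^1 implicants → -0000(✓)  -0001(✓)  -0010(✓)  -0100(✓)  -0101(✓)  -1100(✓)  -1110(✓)  -1111(✓)  0-010(✓)  0-100(✓)  0-101(✓)  0-110(✓)  0-111(✓)  00-00(✓)  00-01(✓)  00-10(✓)  000-0(✓)  0000-(✓)  001-0(✓)  001-1(✓)  0010-(✓)  0011-(✓)  01-10(✓)  011-0(✓)  011-1(✓)  0110-(✓)  0111-(✓)  1-000(✓)  1-001(✓)  1-011(✓)  1-100(✓)  10-00(✓)  10-01(✓)  100-0(✓)  100-1(✓)  1000-(✓)  1001-(✓)  1010-(✓)  11-00(✓)  11-11  110-1(✓)  1100-(✓)  111-0(✓)  1111-(✓)
size-2^2 implicants → --100  -0-00(✓)  -0-01(✓)  -00-0  -000-(✓)  -010-(✓)  -11-0  -111-  0--10  0-1-0(✓)  0-1-1(✓)  0-10-(✓)  0-11-(✓)  00--0  00-0-(✓)  001--(✓)  011--(✓)  1--00  1-0-1  1-00-  10-0-(✓)  100--
size-2^3 implicants → -0-0-  0-1--
Unchecked terms (primes): --100, -0-0-, -00-0, -11-0, -111-, 0--10, 0-1--, 00--0, 1--00, 1-0-1, 1-00-, 100--, 11-11
Minterm coverage:
  m0 ⊆ -0-0-,-00-0,00--0
  m1 ⊆ -0-0- [E]
  m2 ⊆ -00-0,0--10,00--0
  m5 ⊆ -0-0-,0-1--
  m6 ⊆ 0--10,0-1--,00--0
  m10 ⊆ 0--10 [E]
  m12 ⊆ --100,-11-0,0-1--
  m13 ⊆ 0-1-- [E]
  m14 ⊆ -11-0,-111-,0--10,0-1--
  m15 ⊆ -111-,0-1--
  m16 ⊆ -0-0-,-00-0,1--00,1-00-,100--
  m17 ⊆ -0-0-,1-0-1,1-00-,100--
  m19 ⊆ 1-0-1,100--
  m20 ⊆ --100,-0-0-,1--00
  m21 ⊆ -0-0- [E]
  m24 ⊆ 1--00,1-00-
  m25 ⊆ 1-0-1,1-00-
  m27 ⊆ 1-0-1,11-11
  m28 ⊆ --100,-11-0,1--00
  m30 ⊆ -11-0,-111-
  m31 ⊆ -111-,11-11
E = {-0-0-, 0--10, 0-1--}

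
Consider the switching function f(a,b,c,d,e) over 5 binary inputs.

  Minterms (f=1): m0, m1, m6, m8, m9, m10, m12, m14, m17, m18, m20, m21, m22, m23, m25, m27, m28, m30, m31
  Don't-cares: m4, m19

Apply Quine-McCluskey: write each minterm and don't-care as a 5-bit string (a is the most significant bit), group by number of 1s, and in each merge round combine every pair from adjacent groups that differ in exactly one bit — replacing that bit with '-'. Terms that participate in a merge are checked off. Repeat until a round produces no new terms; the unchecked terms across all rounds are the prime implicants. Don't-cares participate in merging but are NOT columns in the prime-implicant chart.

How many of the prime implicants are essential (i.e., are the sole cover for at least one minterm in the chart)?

size-2^0 implicants → 00000(✓)  00001(✓)  00100(✓)  00110(✓)  01000(✓)  01001(✓)  01010(✓)  01100(✓)  01110(✓)  10001(✓)  10010(✓)  10011(✓)  10100(✓)  10101(✓)  10110(✓)  10111(✓)  11001(✓)  11011(✓)  11100(✓)  11110(✓)  11111(✓)
size-2^1 implicants → -0001(✓)  -0100(✓)  -0110(✓)  -1001(✓)  -1100(✓)  -1110(✓)  0-000(✓)  0-001(✓)  0-100(✓)  0-110(✓)  00-00(✓)  0000-(✓)  001-0(✓)  01-00(✓)  01-10(✓)  010-0(✓)  0100-(✓)  011-0(✓)  1-001(✓)  1-011(✓)  1-100(✓)  1-110(✓)  1-111(✓)  10-01(✓)  10-10(✓)  10-11(✓)  100-1(✓)  1001-(✓)  101-0(✓)  101-1(✓)  1010-(✓)  1011-(✓)  11-11(✓)  110-1(✓)  111-0(✓)  1111-(✓)
size-2^2 implicants → --001  --100(✓)  --110(✓)  -01-0(✓)  -11-0(✓)  0--00  0-00-  0-1-0(✓)  01--0  1--11  1-0-1  1-1-0(✓)  1-11-  10--1  10-1-  101--
size-2^3 implicants → --1-0
Unchecked terms (primes): --001, --1-0, 0--00, 0-00-, 01--0, 1--11, 1-0-1, 1-11-, 10--1, 10-1-, 101--
Minterm coverage:
  m0 ⊆ 0--00,0-00-
  m1 ⊆ --001,0-00-
  m6 ⊆ --1-0 [E]
  m8 ⊆ 0--00,0-00-,01--0
  m9 ⊆ --001,0-00-
  m10 ⊆ 01--0 [E]
  m12 ⊆ --1-0,0--00,01--0
  m14 ⊆ --1-0,01--0
  m17 ⊆ --001,1-0-1,10--1
  m18 ⊆ 10-1- [E]
  m20 ⊆ --1-0,101--
  m21 ⊆ 10--1,101--
  m22 ⊆ --1-0,1-11-,10-1-,101--
  m23 ⊆ 1--11,1-11-,10--1,10-1-,101--
  m25 ⊆ --001,1-0-1
  m27 ⊆ 1--11,1-0-1
  m28 ⊆ --1-0 [E]
  m30 ⊆ --1-0,1-11-
  m31 ⊆ 1--11,1-11-
E = {--1-0, 01--0, 10-1-}

3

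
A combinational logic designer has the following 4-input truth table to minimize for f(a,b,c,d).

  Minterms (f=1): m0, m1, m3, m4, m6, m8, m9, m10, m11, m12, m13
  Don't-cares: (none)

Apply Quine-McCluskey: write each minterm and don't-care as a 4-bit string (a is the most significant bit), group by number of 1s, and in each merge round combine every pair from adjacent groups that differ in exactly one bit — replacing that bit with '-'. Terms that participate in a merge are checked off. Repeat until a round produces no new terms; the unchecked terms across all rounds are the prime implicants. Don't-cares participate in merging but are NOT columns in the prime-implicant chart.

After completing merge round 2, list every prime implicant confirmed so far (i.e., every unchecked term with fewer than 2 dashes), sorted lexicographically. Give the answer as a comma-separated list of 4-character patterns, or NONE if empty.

01-0

size-2^0 implicants → 0000(✓)  0001(✓)  0011(✓)  0100(✓)  0110(✓)  1000(✓)  1001(✓)  1010(✓)  1011(✓)  1100(✓)  1101(✓)
size-2^1 implicants → -000(✓)  -001(✓)  -011(✓)  -100(✓)  0-00(✓)  00-1(✓)  000-(✓)  01-0  1-00(✓)  1-01(✓)  10-0(✓)  10-1(✓)  100-(✓)  101-(✓)  110-(✓)
size-2^2 implicants → --00  -0-1  -00-  1-0-  10--
Unchecked terms (primes): --00, -0-1, -00-, 01-0, 1-0-, 10--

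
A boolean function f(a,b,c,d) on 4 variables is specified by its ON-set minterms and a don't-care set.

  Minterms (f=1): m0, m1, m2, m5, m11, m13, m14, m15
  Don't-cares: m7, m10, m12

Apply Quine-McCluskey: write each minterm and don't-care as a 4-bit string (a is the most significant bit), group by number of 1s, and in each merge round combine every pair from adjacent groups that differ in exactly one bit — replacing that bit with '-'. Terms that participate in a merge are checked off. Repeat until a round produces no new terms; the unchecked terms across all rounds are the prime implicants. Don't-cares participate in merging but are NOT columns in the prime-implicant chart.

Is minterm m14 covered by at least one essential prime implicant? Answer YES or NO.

YES

[col 0] 0000*, 0001*, 0010*, 0101*, 0111*, 1010*, 1011*, 1100*, 1101*, 1110*, 1111*
[col 1] -010, -101*, -111*, 0-01, 00-0, 000-, 01-1*, 1-10*, 1-11*, 101-*, 11-0*, 11-1*, 110-*, 111-*
[col 2] -1-1, 1-1-, 11--
Prime implicants: -010, -1-1, 0-01, 00-0, 000-, 1-1-, 11--
PI chart (minterm → PIs covering it):
  0 | 00-0,000-
  1 | 0-01,000-
  2 | -010,00-0
  5 | -1-1,0-01
  11 | 1-1-  (sole → essential)
  13 | -1-1,11--
  14 | 1-1-,11--
  15 | -1-1,1-1-,11--
Essential prime implicants: 1-1-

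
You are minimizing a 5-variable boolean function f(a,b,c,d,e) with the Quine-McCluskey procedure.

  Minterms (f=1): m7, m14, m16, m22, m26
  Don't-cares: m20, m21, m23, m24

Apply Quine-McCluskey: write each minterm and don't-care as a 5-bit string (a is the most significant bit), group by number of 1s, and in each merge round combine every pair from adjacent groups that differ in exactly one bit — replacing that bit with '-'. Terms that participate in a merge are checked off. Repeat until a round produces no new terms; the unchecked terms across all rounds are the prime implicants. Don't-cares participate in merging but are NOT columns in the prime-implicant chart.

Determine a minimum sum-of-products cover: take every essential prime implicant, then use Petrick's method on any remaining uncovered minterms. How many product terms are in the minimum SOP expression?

5

size-2^0 implicants → 00111(✓)  01110  10000(✓)  10100(✓)  10101(✓)  10110(✓)  10111(✓)  11000(✓)  11010(✓)
size-2^1 implicants → -0111  1-000  10-00  101-0(✓)  101-1(✓)  1010-(✓)  1011-(✓)  110-0
size-2^2 implicants → 101--
Unchecked terms (primes): -0111, 01110, 1-000, 10-00, 101--, 110-0
Minterm coverage:
  m7 ⊆ -0111 [E]
  m14 ⊆ 01110 [E]
  m16 ⊆ 1-000,10-00
  m22 ⊆ 101-- [E]
  m26 ⊆ 110-0 [E]
E = {-0111, 01110, 101--, 110-0}
Petrick residual → 1-000
Cover = b'cde + a'bcde' + ac'd'e' + ab'c + abc'e'  |cover|=5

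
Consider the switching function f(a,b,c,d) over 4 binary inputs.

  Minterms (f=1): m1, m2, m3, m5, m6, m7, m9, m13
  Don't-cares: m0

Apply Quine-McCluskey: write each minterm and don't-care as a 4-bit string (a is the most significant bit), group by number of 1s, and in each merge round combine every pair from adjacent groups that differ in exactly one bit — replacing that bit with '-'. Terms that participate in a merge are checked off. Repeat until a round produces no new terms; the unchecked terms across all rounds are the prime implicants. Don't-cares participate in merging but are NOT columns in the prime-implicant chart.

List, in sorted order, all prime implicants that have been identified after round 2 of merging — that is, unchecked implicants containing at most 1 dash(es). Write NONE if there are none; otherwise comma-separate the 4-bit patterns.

[col 0] 0000*, 0001*, 0010*, 0011*, 0101*, 0110*, 0111*, 1001*, 1101*
[col 1] -001*, -101*, 0-01*, 0-10*, 0-11*, 00-0*, 00-1*, 000-*, 001-*, 01-1*, 011-*, 1-01*
[col 2] --01, 0--1, 0-1-, 00--
Prime implicants: --01, 0--1, 0-1-, 00--

NONE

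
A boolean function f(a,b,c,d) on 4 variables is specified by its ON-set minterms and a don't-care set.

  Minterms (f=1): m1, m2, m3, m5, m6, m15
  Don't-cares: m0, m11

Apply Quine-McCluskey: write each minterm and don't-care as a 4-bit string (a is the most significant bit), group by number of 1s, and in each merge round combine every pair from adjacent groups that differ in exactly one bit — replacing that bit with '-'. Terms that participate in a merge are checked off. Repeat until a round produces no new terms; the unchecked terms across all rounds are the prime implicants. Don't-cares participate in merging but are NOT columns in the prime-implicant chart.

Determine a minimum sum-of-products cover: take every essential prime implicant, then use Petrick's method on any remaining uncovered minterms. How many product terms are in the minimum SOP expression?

4

Round 0: 0000✓ 0001✓ 0010✓ 0011✓ 0101✓ 0110✓ 1011✓ 1111✓
Round 1: -011 0-01 0-10 00-0✓ 00-1✓ 000-✓ 001-✓ 1-11
Round 2: 00--
PIs = {-011, 0-01, 0-10, 00--, 1-11}
Coverage chart:
  m1: 0-01,00--
  m2: 0-10,00--
  m3: -011,00--
  m5: 0-01 ←essential
  m6: 0-10 ←essential
  m15: 1-11 ←essential
Essential: 0-01, 0-10, 1-11
Petrick residual → -011
Min cover (4 terms): b'cd + a'c'd + a'cd' + acd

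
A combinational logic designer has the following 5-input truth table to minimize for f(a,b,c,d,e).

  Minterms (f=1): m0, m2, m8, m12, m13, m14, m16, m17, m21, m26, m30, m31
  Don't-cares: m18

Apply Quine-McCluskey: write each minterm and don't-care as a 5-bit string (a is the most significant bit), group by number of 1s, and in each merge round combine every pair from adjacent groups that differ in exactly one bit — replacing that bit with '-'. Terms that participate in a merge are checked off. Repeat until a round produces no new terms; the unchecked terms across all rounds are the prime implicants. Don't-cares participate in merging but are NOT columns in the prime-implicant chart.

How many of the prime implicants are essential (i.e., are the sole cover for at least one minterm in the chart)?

4

Round 0: 00000✓ 00010✓ 01000✓ 01100✓ 01101✓ 01110✓ 10000✓ 10001✓ 10010✓ 10101✓ 11010✓ 11110✓ 11111✓
Round 1: -0000✓ -0010✓ -1110 0-000 000-0✓ 01-00 011-0 0110- 1-010 10-01 100-0✓ 1000- 11-10 1111-
Round 2: -00-0
PIs = {-00-0, -1110, 0-000, 01-00, 011-0, 0110-, 1-010, 10-01, 1000-, 11-10, 1111-}
Coverage chart:
  m0: -00-0,0-000
  m2: -00-0 ←essential
  m8: 0-000,01-00
  m12: 01-00,011-0,0110-
  m13: 0110- ←essential
  m14: -1110,011-0
  m16: -00-0,1000-
  m17: 10-01,1000-
  m21: 10-01 ←essential
  m26: 1-010,11-10
  m30: -1110,11-10,1111-
  m31: 1111- ←essential
Essential: -00-0, 0110-, 10-01, 1111-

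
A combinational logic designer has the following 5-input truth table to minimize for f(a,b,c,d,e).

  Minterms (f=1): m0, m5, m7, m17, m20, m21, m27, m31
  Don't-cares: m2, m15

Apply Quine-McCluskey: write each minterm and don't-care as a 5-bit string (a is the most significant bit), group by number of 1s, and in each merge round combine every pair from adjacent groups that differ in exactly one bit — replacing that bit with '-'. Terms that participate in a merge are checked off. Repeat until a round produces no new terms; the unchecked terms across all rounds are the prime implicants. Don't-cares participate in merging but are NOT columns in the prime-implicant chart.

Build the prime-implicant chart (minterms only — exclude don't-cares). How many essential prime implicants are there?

4

[col 0] 00000*, 00010*, 00101*, 00111*, 01111*, 10001*, 10100*, 10101*, 11011*, 11111*
[col 1] -0101, -1111, 0-111, 000-0, 001-1, 10-01, 1010-, 11-11
Prime implicants: -0101, -1111, 0-111, 000-0, 001-1, 10-01, 1010-, 11-11
PI chart (minterm → PIs covering it):
  0 | 000-0  (sole → essential)
  5 | -0101,001-1
  7 | 0-111,001-1
  17 | 10-01  (sole → essential)
  20 | 1010-  (sole → essential)
  21 | -0101,10-01,1010-
  27 | 11-11  (sole → essential)
  31 | -1111,11-11
Essential prime implicants: 000-0, 10-01, 1010-, 11-11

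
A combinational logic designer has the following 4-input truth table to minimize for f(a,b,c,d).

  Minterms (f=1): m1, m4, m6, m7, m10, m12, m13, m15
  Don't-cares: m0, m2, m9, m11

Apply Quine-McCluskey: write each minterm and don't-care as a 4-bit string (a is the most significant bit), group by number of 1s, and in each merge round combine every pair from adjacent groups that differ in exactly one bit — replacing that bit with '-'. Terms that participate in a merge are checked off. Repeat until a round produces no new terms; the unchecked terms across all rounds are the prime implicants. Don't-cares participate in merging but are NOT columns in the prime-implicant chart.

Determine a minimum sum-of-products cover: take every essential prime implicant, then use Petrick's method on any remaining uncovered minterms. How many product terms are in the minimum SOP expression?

[col 0] 0000*, 0001*, 0010*, 0100*, 0110*, 0111*, 1001*, 1010*, 1011*, 1100*, 1101*, 1111*
[col 1] -001, -010, -100, -111, 0-00*, 0-10*, 00-0*, 000-, 01-0*, 011-, 1-01*, 1-11*, 10-1*, 101-, 11-1*, 110-
[col 2] 0--0, 1--1
Prime implicants: -001, -010, -100, -111, 0--0, 000-, 011-, 1--1, 101-, 110-
PI chart (minterm → PIs covering it):
  1 | -001,000-
  4 | -100,0--0
  6 | 0--0,011-
  7 | -111,011-
  10 | -010,101-
  12 | -100,110-
  13 | 1--1,110-
  15 | -111,1--1
(no essential prime implicants)
Petrick residual → -001, -010, -100, 011-, 1--1
Minimum SOP uses 5 PIs: b'c'd + b'cd' + bc'd' + a'bc + ad

5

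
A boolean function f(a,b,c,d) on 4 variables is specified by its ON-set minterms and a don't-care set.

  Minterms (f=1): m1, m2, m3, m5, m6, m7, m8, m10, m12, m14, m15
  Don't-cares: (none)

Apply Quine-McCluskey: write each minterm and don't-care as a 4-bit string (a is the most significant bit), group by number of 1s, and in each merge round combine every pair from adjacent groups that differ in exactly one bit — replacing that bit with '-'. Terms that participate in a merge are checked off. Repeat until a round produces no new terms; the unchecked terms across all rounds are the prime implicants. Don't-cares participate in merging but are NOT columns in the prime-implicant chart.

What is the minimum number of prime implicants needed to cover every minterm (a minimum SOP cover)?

[col 0] 0001*, 0010*, 0011*, 0101*, 0110*, 0111*, 1000*, 1010*, 1100*, 1110*, 1111*
[col 1] -010*, -110*, -111*, 0-01*, 0-10*, 0-11*, 00-1*, 001-*, 01-1*, 011-*, 1-00*, 1-10*, 10-0*, 11-0*, 111-*
[col 2] --10, -11-, 0--1, 0-1-, 1--0
Prime implicants: --10, -11-, 0--1, 0-1-, 1--0
PI chart (minterm → PIs covering it):
  1 | 0--1  (sole → essential)
  2 | --10,0-1-
  3 | 0--1,0-1-
  5 | 0--1  (sole → essential)
  6 | --10,-11-,0-1-
  7 | -11-,0--1,0-1-
  8 | 1--0  (sole → essential)
  10 | --10,1--0
  12 | 1--0  (sole → essential)
  14 | --10,-11-,1--0
  15 | -11-  (sole → essential)
Essential prime implicants: -11-, 0--1, 1--0
Petrick residual → --10
Minimum SOP uses 4 PIs: cd' + bc + a'd + ad'

4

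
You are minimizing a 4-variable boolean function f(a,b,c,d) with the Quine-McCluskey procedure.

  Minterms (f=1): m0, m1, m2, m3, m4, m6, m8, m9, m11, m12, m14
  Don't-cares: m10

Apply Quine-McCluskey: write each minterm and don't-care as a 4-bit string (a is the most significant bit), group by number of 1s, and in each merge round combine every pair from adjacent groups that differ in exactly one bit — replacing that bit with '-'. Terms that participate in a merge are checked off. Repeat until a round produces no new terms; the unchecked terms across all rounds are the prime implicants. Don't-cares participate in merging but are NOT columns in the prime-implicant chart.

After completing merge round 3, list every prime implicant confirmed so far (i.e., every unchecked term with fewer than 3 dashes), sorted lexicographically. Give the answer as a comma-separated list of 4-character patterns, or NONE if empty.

[col 0] 0000*, 0001*, 0010*, 0011*, 0100*, 0110*, 1000*, 1001*, 1010*, 1011*, 1100*, 1110*
[col 1] -000*, -001*, -010*, -011*, -100*, -110*, 0-00*, 0-10*, 00-0*, 00-1*, 000-*, 001-*, 01-0*, 1-00*, 1-10*, 10-0*, 10-1*, 100-*, 101-*, 11-0*
[col 2] --00*, --10*, -0-0*, -0-1*, -00-*, -01-*, -1-0*, 0--0*, 00--*, 1--0*, 10--*
[col 3] ---0, -0--
Prime implicants: ---0, -0--

NONE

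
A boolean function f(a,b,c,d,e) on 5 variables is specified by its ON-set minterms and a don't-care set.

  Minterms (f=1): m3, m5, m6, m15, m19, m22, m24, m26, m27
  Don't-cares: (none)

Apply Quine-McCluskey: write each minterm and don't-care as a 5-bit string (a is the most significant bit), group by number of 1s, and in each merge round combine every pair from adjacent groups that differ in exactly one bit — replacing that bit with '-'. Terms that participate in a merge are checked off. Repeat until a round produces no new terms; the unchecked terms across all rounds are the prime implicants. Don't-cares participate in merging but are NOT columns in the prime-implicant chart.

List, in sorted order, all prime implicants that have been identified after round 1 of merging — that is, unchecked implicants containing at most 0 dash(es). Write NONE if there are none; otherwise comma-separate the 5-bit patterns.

[col 0] 00011*, 00101, 00110*, 01111, 10011*, 10110*, 11000*, 11010*, 11011*
[col 1] -0011, -0110, 1-011, 110-0, 1101-
Prime implicants: -0011, -0110, 00101, 01111, 1-011, 110-0, 1101-

00101, 01111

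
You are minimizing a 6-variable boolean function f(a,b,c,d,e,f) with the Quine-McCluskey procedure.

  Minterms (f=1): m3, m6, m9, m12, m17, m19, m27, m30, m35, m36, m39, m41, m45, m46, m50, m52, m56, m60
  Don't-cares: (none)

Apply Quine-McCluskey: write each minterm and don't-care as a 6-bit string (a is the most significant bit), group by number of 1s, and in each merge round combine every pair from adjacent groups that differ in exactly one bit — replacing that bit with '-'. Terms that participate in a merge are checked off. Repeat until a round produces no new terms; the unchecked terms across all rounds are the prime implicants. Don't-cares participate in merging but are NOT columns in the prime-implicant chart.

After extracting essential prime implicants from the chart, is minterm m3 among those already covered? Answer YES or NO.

NO

size-2^0 implicants → 000011(✓)  000110  001001(✓)  001100  010001(✓)  010011(✓)  011011(✓)  011110  100011(✓)  100100(✓)  100111(✓)  101001(✓)  101101(✓)  101110  110010  110100(✓)  111000(✓)  111100(✓)
size-2^1 implicants → -00011  -01001  0-0011  01-011  0100-1  1-0100  100-11  101-01  11-100  111-00
Unchecked terms (primes): -00011, -01001, 0-0011, 000110, 001100, 01-011, 0100-1, 011110, 1-0100, 100-11, 101-01, 101110, 11-100, 110010, 111-00
Minterm coverage:
  m3 ⊆ -00011,0-0011
  m6 ⊆ 000110 [E]
  m9 ⊆ -01001 [E]
  m12 ⊆ 001100 [E]
  m17 ⊆ 0100-1 [E]
  m19 ⊆ 0-0011,01-011,0100-1
  m27 ⊆ 01-011 [E]
  m30 ⊆ 011110 [E]
  m35 ⊆ -00011,100-11
  m36 ⊆ 1-0100 [E]
  m39 ⊆ 100-11 [E]
  m41 ⊆ -01001,101-01
  m45 ⊆ 101-01 [E]
  m46 ⊆ 101110 [E]
  m50 ⊆ 110010 [E]
  m52 ⊆ 1-0100,11-100
  m56 ⊆ 111-00 [E]
  m60 ⊆ 11-100,111-00
E = {-01001, 000110, 001100, 01-011, 0100-1, 011110, 1-0100, 100-11, 101-01, 101110, 110010, 111-00}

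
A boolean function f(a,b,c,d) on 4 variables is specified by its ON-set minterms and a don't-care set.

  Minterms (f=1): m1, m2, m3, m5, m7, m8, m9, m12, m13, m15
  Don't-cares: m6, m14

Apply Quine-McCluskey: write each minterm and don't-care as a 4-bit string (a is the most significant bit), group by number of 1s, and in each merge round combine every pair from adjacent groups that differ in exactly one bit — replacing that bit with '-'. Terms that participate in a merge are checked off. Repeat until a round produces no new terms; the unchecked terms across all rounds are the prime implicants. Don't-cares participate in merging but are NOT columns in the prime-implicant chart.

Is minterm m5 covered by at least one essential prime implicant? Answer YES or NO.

[col 0] 0001*, 0010*, 0011*, 0101*, 0110*, 0111*, 1000*, 1001*, 1100*, 1101*, 1110*, 1111*
[col 1] -001*, -101*, -110*, -111*, 0-01*, 0-10*, 0-11*, 00-1*, 001-*, 01-1*, 011-*, 1-00*, 1-01*, 100-*, 11-0*, 11-1*, 110-*, 111-*
[col 2] --01, -1-1, -11-, 0--1, 0-1-, 1-0-, 11--
Prime implicants: --01, -1-1, -11-, 0--1, 0-1-, 1-0-, 11--
PI chart (minterm → PIs covering it):
  1 | --01,0--1
  2 | 0-1-  (sole → essential)
  3 | 0--1,0-1-
  5 | --01,-1-1,0--1
  7 | -1-1,-11-,0--1,0-1-
  8 | 1-0-  (sole → essential)
  9 | --01,1-0-
  12 | 1-0-,11--
  13 | --01,-1-1,1-0-,11--
  15 | -1-1,-11-,11--
Essential prime implicants: 0-1-, 1-0-

NO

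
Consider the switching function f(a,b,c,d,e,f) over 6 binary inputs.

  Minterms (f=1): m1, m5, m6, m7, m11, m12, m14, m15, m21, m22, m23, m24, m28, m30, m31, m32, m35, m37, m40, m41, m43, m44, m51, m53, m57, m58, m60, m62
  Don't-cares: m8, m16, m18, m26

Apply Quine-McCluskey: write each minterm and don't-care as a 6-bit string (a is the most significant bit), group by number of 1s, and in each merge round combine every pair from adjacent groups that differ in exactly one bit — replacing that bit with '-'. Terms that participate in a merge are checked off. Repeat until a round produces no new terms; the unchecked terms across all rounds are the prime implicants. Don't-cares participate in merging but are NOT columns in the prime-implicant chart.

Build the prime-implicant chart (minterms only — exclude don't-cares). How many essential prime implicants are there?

size-2^0 implicants → 000001(✓)  000101(✓)  000110(✓)  000111(✓)  001000(✓)  001011(✓)  001100(✓)  001110(✓)  001111(✓)  010000(✓)  010010(✓)  010101(✓)  010110(✓)  010111(✓)  011000(✓)  011010(✓)  011100(✓)  011110(✓)  011111(✓)  100000(✓)  100011(✓)  100101(✓)  101000(✓)  101001(✓)  101011(✓)  101100(✓)  110011(✓)  110101(✓)  111001(✓)  111010(✓)  111100(✓)  111110(✓)
size-2^1 implicants → -00101(✓)  -01000(✓)  -01011  -01100(✓)  -10101(✓)  -11010(✓)  -11100(✓)  -11110(✓)  0-0101(✓)  0-0110(✓)  0-0111(✓)  0-1000(✓)  0-1100(✓)  0-1110(✓)  0-1111(✓)  00-110(✓)  00-111(✓)  000-01  0001-1(✓)  00011-(✓)  001-00(✓)  001-11  0011-0(✓)  00111-(✓)  01-000(✓)  01-010(✓)  01-110(✓)  01-111(✓)  010-10(✓)  0100-0(✓)  0101-1(✓)  01011-(✓)  011-00(✓)  011-10(✓)  0110-0(✓)  0111-0(✓)  01111-(✓)  1-0011  1-0101(✓)  1-1001  1-1100(✓)  10-000  10-011  101-00(✓)  1010-1  10100-  111-10(✓)  1111-0(✓)
size-2^2 implicants → --0101  --1100  -01-00  -11-10  -111-0  0--110(✓)  0--111(✓)  0-01-1  0-011-(✓)  0-1-00  0-11-0  0-111-(✓)  00-11-(✓)  01--10  01-0-0  01-11-(✓)  011--0
size-2^3 implicants → 0--11-
Unchecked terms (primes): --0101, --1100, -01-00, -01011, -11-10, -111-0, 0--11-, 0-01-1, 0-1-00, 0-11-0, 000-01, 001-11, 01--10, 01-0-0, 011--0, 1-0011, 1-1001, 10-000, 10-011, 1010-1, 10100-
Minterm coverage:
  m1 ⊆ 000-01 [E]
  m5 ⊆ --0101,0-01-1,000-01
  m6 ⊆ 0--11- [E]
  m7 ⊆ 0--11-,0-01-1
  m11 ⊆ -01011,001-11
  m12 ⊆ --1100,-01-00,0-1-00,0-11-0
  m14 ⊆ 0--11-,0-11-0
  m15 ⊆ 0--11-,001-11
  m21 ⊆ --0101,0-01-1
  m22 ⊆ 0--11-,01--10
  m23 ⊆ 0--11-,0-01-1
  m24 ⊆ 0-1-00,01-0-0,011--0
  m28 ⊆ --1100,-111-0,0-1-00,0-11-0,011--0
  m30 ⊆ -11-10,-111-0,0--11-,0-11-0,01--10,011--0
  m31 ⊆ 0--11- [E]
  m32 ⊆ 10-000 [E]
  m35 ⊆ 1-0011,10-011
  m37 ⊆ --0101 [E]
  m40 ⊆ -01-00,10-000,10100-
  m41 ⊆ 1-1001,1010-1,10100-
  m43 ⊆ -01011,10-011,1010-1
  m44 ⊆ --1100,-01-00
  m51 ⊆ 1-0011 [E]
  m53 ⊆ --0101 [E]
  m57 ⊆ 1-1001 [E]
  m58 ⊆ -11-10 [E]
  m60 ⊆ --1100,-111-0
  m62 ⊆ -11-10,-111-0
E = {--0101, -11-10, 0--11-, 000-01, 1-0011, 1-1001, 10-000}

7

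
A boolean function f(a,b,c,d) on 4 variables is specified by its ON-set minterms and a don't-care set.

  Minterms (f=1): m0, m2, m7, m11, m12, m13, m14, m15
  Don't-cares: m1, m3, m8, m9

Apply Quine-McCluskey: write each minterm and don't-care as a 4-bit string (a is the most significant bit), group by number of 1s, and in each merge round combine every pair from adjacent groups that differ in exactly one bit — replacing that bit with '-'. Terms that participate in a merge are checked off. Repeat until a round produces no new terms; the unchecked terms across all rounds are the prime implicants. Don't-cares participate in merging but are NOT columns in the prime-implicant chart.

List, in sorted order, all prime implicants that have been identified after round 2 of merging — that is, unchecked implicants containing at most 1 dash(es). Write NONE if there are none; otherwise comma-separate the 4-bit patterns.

[col 0] 0000*, 0001*, 0010*, 0011*, 0111*, 1000*, 1001*, 1011*, 1100*, 1101*, 1110*, 1111*
[col 1] -000*, -001*, -011*, -111*, 0-11*, 00-0*, 00-1*, 000-*, 001-*, 1-00*, 1-01*, 1-11*, 10-1*, 100-*, 11-0*, 11-1*, 110-*, 111-*
[col 2] --11, -0-1, -00-, 00--, 1--1, 1-0-, 11--
Prime implicants: --11, -0-1, -00-, 00--, 1--1, 1-0-, 11--

NONE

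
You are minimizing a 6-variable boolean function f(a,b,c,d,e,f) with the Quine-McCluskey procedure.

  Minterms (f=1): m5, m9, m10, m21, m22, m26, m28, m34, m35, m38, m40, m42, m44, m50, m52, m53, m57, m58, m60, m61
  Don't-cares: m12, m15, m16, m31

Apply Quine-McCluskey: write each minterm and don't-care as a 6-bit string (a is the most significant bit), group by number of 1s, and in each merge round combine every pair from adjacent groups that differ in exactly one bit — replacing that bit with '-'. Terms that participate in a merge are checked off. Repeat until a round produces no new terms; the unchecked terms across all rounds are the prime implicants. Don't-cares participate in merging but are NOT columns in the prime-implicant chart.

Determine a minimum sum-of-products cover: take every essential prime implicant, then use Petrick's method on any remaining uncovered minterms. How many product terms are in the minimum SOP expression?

[col 0] 000101*, 001001, 001010*, 001100*, 001111*, 010000, 010101*, 010110, 011010*, 011100*, 011111*, 100010*, 100011*, 100110*, 101000*, 101010*, 101100*, 110010*, 110100*, 110101*, 111001*, 111010*, 111100*, 111101*
[col 1] -01010*, -01100*, -10101, -11010*, -11100*, 0-0101, 0-1010*, 0-1100*, 0-1111, 1-0010*, 1-1010*, 1-1100*, 10-010*, 100-10, 10001-, 101-00, 1010-0, 11-010*, 11-100*, 11-101*, 11010-*, 111-01, 11110-*
[col 2] --1010, --1100, 1--010, 11-10-
Prime implicants: --1010, --1100, -10101, 0-0101, 0-1111, 001001, 010000, 010110, 1--010, 100-10, 10001-, 101-00, 1010-0, 11-10-, 111-01
PI chart (minterm → PIs covering it):
  5 | 0-0101  (sole → essential)
  9 | 001001  (sole → essential)
  10 | --1010  (sole → essential)
  21 | -10101,0-0101
  22 | 010110  (sole → essential)
  26 | --1010  (sole → essential)
  28 | --1100  (sole → essential)
  34 | 1--010,100-10,10001-
  35 | 10001-  (sole → essential)
  38 | 100-10  (sole → essential)
  40 | 101-00,1010-0
  42 | --1010,1--010,1010-0
  44 | --1100,101-00
  50 | 1--010  (sole → essential)
  52 | 11-10-  (sole → essential)
  53 | -10101,11-10-
  57 | 111-01  (sole → essential)
  58 | --1010,1--010
  60 | --1100,11-10-
  61 | 11-10-,111-01
Essential prime implicants: --1010, --1100, 0-0101, 001001, 010110, 1--010, 100-10, 10001-, 11-10-, 111-01
Petrick residual → 101-00
Minimum SOP uses 11 PIs: cd'ef' + cde'f' + a'c'de'f + a'b'cd'e'f + a'bc'def' + ad'ef' + ab'c'ef' + ab'c'd'e + ab'ce'f' + abde' + abce'f

11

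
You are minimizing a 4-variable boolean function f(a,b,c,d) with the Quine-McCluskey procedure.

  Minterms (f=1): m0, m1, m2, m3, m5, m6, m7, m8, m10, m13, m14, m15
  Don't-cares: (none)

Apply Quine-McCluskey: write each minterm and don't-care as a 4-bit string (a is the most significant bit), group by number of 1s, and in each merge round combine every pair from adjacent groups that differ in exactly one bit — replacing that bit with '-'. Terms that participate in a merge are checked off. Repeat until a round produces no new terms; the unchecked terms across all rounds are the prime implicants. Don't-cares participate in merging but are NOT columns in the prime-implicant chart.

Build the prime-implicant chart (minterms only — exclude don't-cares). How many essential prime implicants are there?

2

Round 0: 0000✓ 0001✓ 0010✓ 0011✓ 0101✓ 0110✓ 0111✓ 1000✓ 1010✓ 1101✓ 1110✓ 1111✓
Round 1: -000✓ -010✓ -101✓ -110✓ -111✓ 0-01✓ 0-10✓ 0-11✓ 00-0✓ 00-1✓ 000-✓ 001-✓ 01-1✓ 011-✓ 1-10✓ 10-0✓ 11-1✓ 111-✓
Round 2: --10 -0-0 -1-1 -11- 0--1 0-1- 00--
PIs = {--10, -0-0, -1-1, -11-, 0--1, 0-1-, 00--}
Coverage chart:
  m0: -0-0,00--
  m1: 0--1,00--
  m2: --10,-0-0,0-1-,00--
  m3: 0--1,0-1-,00--
  m5: -1-1,0--1
  m6: --10,-11-,0-1-
  m7: -1-1,-11-,0--1,0-1-
  m8: -0-0 ←essential
  m10: --10,-0-0
  m13: -1-1 ←essential
  m14: --10,-11-
  m15: -1-1,-11-
Essential: -0-0, -1-1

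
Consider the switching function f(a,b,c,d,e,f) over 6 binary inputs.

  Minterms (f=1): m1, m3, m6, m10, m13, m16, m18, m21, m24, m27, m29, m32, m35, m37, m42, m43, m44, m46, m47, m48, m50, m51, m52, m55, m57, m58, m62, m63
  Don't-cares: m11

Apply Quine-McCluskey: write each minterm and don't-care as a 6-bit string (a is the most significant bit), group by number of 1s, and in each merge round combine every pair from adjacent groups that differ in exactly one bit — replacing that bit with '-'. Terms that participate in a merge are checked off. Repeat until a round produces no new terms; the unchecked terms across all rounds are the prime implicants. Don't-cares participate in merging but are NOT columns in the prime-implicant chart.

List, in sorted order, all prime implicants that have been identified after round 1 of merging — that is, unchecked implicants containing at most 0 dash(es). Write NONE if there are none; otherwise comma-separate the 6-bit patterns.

[col 0] 000001*, 000011*, 000110, 001010*, 001011*, 001101*, 010000*, 010010*, 010101*, 011000*, 011011*, 011101*, 100000*, 100011*, 100101, 101010*, 101011*, 101100*, 101110*, 101111*, 110000*, 110010*, 110011*, 110100*, 110111*, 111001, 111010*, 111110*, 111111*
[col 1] -00011*, -01010*, -01011*, -10000*, -10010*, 0-1011, 0-1101, 00-011*, 0000-1, 00101-*, 01-000, 01-101, 0100-0*, 1-0000, 1-0011, 1-1010*, 1-1110*, 1-1111*, 10-011*, 101-10*, 101-11*, 10101-*, 1011-0, 10111-*, 11-010, 11-111, 110-00, 110-11, 1100-0*, 11001-, 111-10*, 11111-*
[col 2] -0-011, -0101-, -100-0, 1-1-10, 1-111-, 101-1-
Prime implicants: -0-011, -0101-, -100-0, 0-1011, 0-1101, 0000-1, 000110, 01-000, 01-101, 1-0000, 1-0011, 1-1-10, 1-111-, 100101, 101-1-, 1011-0, 11-010, 11-111, 110-00, 110-11, 11001-, 111001

000110, 100101, 111001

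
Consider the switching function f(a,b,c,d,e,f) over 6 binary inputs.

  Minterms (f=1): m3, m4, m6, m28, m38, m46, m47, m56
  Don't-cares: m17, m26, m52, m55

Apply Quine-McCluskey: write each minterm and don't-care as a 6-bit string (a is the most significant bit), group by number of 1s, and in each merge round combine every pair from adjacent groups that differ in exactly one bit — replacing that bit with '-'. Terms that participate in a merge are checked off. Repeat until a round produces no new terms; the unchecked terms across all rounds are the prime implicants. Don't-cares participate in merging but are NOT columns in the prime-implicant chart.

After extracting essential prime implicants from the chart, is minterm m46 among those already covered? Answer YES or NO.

YES

size-2^0 implicants → 000011  000100(✓)  000110(✓)  010001  011010  011100  100110(✓)  101110(✓)  101111(✓)  110100  110111  111000
size-2^1 implicants → -00110  0001-0  10-110  10111-
Unchecked terms (primes): -00110, 000011, 0001-0, 010001, 011010, 011100, 10-110, 10111-, 110100, 110111, 111000
Minterm coverage:
  m3 ⊆ 000011 [E]
  m4 ⊆ 0001-0 [E]
  m6 ⊆ -00110,0001-0
  m28 ⊆ 011100 [E]
  m38 ⊆ -00110,10-110
  m46 ⊆ 10-110,10111-
  m47 ⊆ 10111- [E]
  m56 ⊆ 111000 [E]
E = {000011, 0001-0, 011100, 10111-, 111000}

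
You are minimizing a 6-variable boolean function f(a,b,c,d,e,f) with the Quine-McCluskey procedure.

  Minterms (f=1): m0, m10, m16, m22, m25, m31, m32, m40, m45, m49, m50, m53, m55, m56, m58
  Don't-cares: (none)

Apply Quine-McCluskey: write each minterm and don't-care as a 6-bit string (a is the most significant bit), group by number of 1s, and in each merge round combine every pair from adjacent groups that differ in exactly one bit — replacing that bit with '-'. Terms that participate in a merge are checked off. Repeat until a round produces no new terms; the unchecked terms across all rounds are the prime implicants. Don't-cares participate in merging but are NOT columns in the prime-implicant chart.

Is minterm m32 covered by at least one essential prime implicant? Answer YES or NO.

NO

size-2^0 implicants → 000000(✓)  001010  010000(✓)  010110  011001  011111  100000(✓)  101000(✓)  101101  110001(✓)  110010(✓)  110101(✓)  110111(✓)  111000(✓)  111010(✓)
size-2^1 implicants → -00000  0-0000  1-1000  10-000  11-010  110-01  1101-1  1110-0
Unchecked terms (primes): -00000, 0-0000, 001010, 010110, 011001, 011111, 1-1000, 10-000, 101101, 11-010, 110-01, 1101-1, 1110-0
Minterm coverage:
  m0 ⊆ -00000,0-0000
  m10 ⊆ 001010 [E]
  m16 ⊆ 0-0000 [E]
  m22 ⊆ 010110 [E]
  m25 ⊆ 011001 [E]
  m31 ⊆ 011111 [E]
  m32 ⊆ -00000,10-000
  m40 ⊆ 1-1000,10-000
  m45 ⊆ 101101 [E]
  m49 ⊆ 110-01 [E]
  m50 ⊆ 11-010 [E]
  m53 ⊆ 110-01,1101-1
  m55 ⊆ 1101-1 [E]
  m56 ⊆ 1-1000,1110-0
  m58 ⊆ 11-010,1110-0
E = {0-0000, 001010, 010110, 011001, 011111, 101101, 11-010, 110-01, 1101-1}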